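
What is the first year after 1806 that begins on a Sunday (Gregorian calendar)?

Jan 1 advances by 2 weekdays after a leap year and by 1 after a common year.
1806: Jan 1 is Wednesday.
1807: Thursday
1808: Friday (leap)
1809: Sunday
1809 begins on a Sunday

1809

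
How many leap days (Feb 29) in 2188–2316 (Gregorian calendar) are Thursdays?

Leap years in 2188–2316: 31 of them.
Feb 29 weekday advances by 5 (mod 7) from one leap year to the next four years later (or differs when a century non-leap intervenes).
Leap-day weekdays: 2188:Fri 2192:Wed 2196:Mon 2204:Wed 2208:Mon 2212:Sat 2216:Thu✓ 2220:Tue 2224:Sun 2228:Fri 2232:Wed 2236:Mon 2240:Sat …(5 more)… 2264:Mon 2268:Sat 2272:Thu✓ 2276:Tue 2280:Sun 2284:Fri 2288:Wed 2292:Mon 2296:Sat 2304:Mon 2308:Sat 2312:Thu✓ 2316:Tue
Thursday: 2216, 2244, 2272, 2312 → 4.

4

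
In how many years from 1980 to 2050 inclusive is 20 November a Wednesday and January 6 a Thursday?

Check each year's weekday for 20 November and January 6:
  1980: Thu/Sun  1981: Fri/Tue  1982: Sat/Wed  1983: Sun/Thu  1984: Tue/Fri  1985: Wed/Sun  1986: Thu/Mon  1987: Fri/Tue  1988: Sun/Wed  1989: Mon/Fri  1990: Tue/Sat  1991: Wed/Sun  1992: Fri/Mon  1993: Sat/Wed  …(43 more)…  2037: Fri/Tue  2038: Sat/Wed  2039: Sun/Thu  2040: Tue/Fri  2041: Wed/Sun  2042: Thu/Mon  2043: Fri/Tue  2044: Sun/Wed  2045: Mon/Fri  2046: Tue/Sat  2047: Wed/Sun  2048: Fri/Mon  2049: Sat/Wed  2050: Sun/Thu
Both conditions hold in: no year — 0.

0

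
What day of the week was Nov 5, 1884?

Wednesday

January 1, 1884 is a Tuesday.
November 5 is day 310 of the year, i.e. 309 days after Jan 1.
309 mod 7 = 1, so advance 1 weekday from Tuesday: Wednesday.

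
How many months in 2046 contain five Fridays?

A month of length L has five Fridays iff its first Friday is on day ≤ L−28 (so day 1–3 in a 31-day month, 1–2 in a 30-day month, day 1 in a leap February).
Checking each month of 2046: Jan starts Mon (31d); Feb starts Thu (28d); Mar starts Thu (31d) ✓; Apr starts Sun (30d); May starts Tue (31d); Jun starts Fri (30d) ✓; Jul starts Sun (31d); Aug starts Wed (31d) ✓; Sep starts Sat (30d); Oct starts Mon (31d); Nov starts Thu (30d) ✓; Dec starts Sat (31d).
Five-Friday months: March, June, August, November → 4.

4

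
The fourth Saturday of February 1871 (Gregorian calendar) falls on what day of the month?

25

February 1, 1871 is a Wednesday, so the first Saturday is the 4th.
The fourth Saturday is 4 + 21 = 25.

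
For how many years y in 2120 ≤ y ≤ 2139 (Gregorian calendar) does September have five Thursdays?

September has 30 days; it has five Thursdays when Thursday falls among the first (month-length − 28) days — i.e. when September 1 is one of Thursday/Wednesday.
September 1 by year: 2120:Sun 2121:Mon 2122:Tue 2123:Wed✓ 2124:Fri 2125:Sat 2126:Sun 2127:Mon 2128:Wed✓ 2129:Thu✓ 2130:Fri 2131:Sat 2132:Mon 2133:Tue 2134:Wed✓ 2135:Thu✓ 2136:Sat 2137:Sun 2138:Mon 2139:Tue
Years with five Thursdays: 2123, 2128, 2129, 2134, 2135 → 5.

5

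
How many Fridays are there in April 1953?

April 1953 has 30 days and begins on Wednesday.
The first Friday is April 3.
Fridays fall on 3, 10, 17, 24 — that's 4.

4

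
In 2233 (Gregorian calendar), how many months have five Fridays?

4

A month of length L has five Fridays iff its first Friday is on day ≤ L−28 (so day 1–3 in a 31-day month, 1–2 in a 30-day month, day 1 in a leap February).
Checking each month of 2233: Jan starts Tue (31d); Feb starts Fri (28d); Mar starts Fri (31d) ✓; Apr starts Mon (30d); May starts Wed (31d) ✓; Jun starts Sat (30d); Jul starts Mon (31d); Aug starts Thu (31d) ✓; Sep starts Sun (30d); Oct starts Tue (31d); Nov starts Fri (30d) ✓; Dec starts Sun (31d).
Five-Friday months: March, May, August, November → 4.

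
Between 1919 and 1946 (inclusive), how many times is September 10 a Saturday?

4

Track September 10's weekday year by year (advancing +1, or +2 across a Feb 29):
  1919: Wed  1920: Fri (+2)  1921: Sat (+1) ✓  1922: Sun (+1)  1923: Mon (+1)
  1924: Wed (+2)  1925: Thu (+1)  1926: Fri (+1)  1927: Sat (+1) ✓  1928: Mon (+2)
  1929: Tue (+1)  1930: Wed (+1)  1931: Thu (+1)  1932: Sat (+2) ✓  1933: Sun (+1)
  1934: Mon (+1)  1935: Tue (+1)  1936: Thu (+2)  1937: Fri (+1)  1938: Sat (+1) ✓
  1939: Sun (+1)  1940: Tue (+2)  1941: Wed (+1)  1942: Thu (+1)  1943: Fri (+1)
  1944: Sun (+2)  1945: Mon (+1)  1946: Tue (+1)
Saturday years: 1921, 1927, 1932, 1938 — 4 in total.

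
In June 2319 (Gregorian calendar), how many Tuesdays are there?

June 2319 has 30 days and begins on Sunday.
The first Tuesday is June 3.
Tuesdays fall on 3, 10, 17, 24 — that's 4.

4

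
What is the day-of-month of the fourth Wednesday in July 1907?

July 1, 1907 is a Monday, so the first Wednesday is the 3rd.
The fourth Wednesday is 3 + 21 = 24.

24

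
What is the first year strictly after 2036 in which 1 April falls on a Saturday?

2045

From one year to the next, a fixed date's weekday advances by 1, or by 2 when a Feb 29 lies between the two dates.
2036: April 1 is Tuesday.
2037: Wednesday (+1)
2038: Thursday (+1)
2039: Friday (+1)
2040: Sunday (+2)
2041: Monday (+1)
2042: Tuesday (+1)
2043: Wednesday (+1)
2044: Friday (+2)
2045: Saturday (+1)
1 April falls on a Saturday in 2045.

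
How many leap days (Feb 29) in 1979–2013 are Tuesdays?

1

Leap years in 1979–2013: 9 of them.
Feb 29 weekday advances by 5 (mod 7) from one leap year to the next four years later (or differs when a century non-leap intervenes).
Leap-day weekdays: 1980:Fri 1984:Wed 1988:Mon 1992:Sat 1996:Thu 2000:Tue✓ 2004:Sun 2008:Fri 2012:Wed
Tuesday: 2000 → 1.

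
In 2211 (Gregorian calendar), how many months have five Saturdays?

4

A month of length L has five Saturdays iff its first Saturday is on day ≤ L−28 (so day 1–3 in a 31-day month, 1–2 in a 30-day month, day 1 in a leap February).
Checking each month of 2211: Jan starts Tue (31d); Feb starts Fri (28d); Mar starts Fri (31d) ✓; Apr starts Mon (30d); May starts Wed (31d); Jun starts Sat (30d) ✓; Jul starts Mon (31d); Aug starts Thu (31d) ✓; Sep starts Sun (30d); Oct starts Tue (31d); Nov starts Fri (30d) ✓; Dec starts Sun (31d).
Five-Saturday months: March, June, August, November → 4.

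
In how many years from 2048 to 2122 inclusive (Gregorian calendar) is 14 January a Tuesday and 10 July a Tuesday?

Check each year's weekday for 14 January and 10 July:
  2048: Tue/Fri  2049: Thu/Sat  2050: Fri/Sun  2051: Sat/Mon  2052: Sun/Wed  2053: Tue/Thu  2054: Wed/Fri  2055: Thu/Sat  2056: Fri/Mon  2057: Sun/Tue  2058: Mon/Wed  2059: Tue/Thu  2060: Wed/Sat  2061: Fri/Sun  …(47 more)…  2109: Mon/Wed  2110: Tue/Thu  2111: Wed/Fri  2112: Thu/Sun  2113: Sat/Mon  2114: Sun/Tue  2115: Mon/Wed  2116: Tue/Fri  2117: Thu/Sat  2118: Fri/Sun  2119: Sat/Mon  2120: Sun/Wed  2121: Tue/Thu  2122: Wed/Fri
Both conditions hold in: no year — 0.

0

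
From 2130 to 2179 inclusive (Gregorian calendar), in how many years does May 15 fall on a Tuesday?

7

Track May 15's weekday year by year (advancing +1, or +2 across a Feb 29):
  2130: Mon  2131: Tue (+1) ✓  2132: Thu (+2)  2133: Fri (+1)  2134: Sat (+1)
  2135: Sun (+1)  2136: Tue (+2) ✓  2137: Wed (+1)  2138: Thu (+1)  2139: Fri (+1)
  2140: Sun (+2)  2141: Mon (+1)  2142: Tue (+1) ✓  2143: Wed (+1)  … (22 more years) …
  2166: Thu (+1)  2167: Fri (+1)  2168: Sun (+2)  2169: Mon (+1)  2170: Tue (+1) ✓
  2171: Wed (+1)  2172: Fri (+2)  2173: Sat (+1)  2174: Sun (+1)  2175: Mon (+1)
  2176: Wed (+2)  2177: Thu (+1)  2178: Fri (+1)  2179: Sat (+1)
Tuesday years: 2131, 2136, 2142, 2153, 2159, 2164, 2170 — 7 in total.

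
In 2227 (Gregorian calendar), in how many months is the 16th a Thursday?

Check the 16th of each month of 2227: Jan 16: Tue, Feb 16: Fri, Mar 16: Fri, Apr 16: Mon, May 16: Wed, Jun 16: Sat, Jul 16: Mon, Aug 16: Thu, Sep 16: Sun, Oct 16: Tue, Nov 16: Fri, Dec 16: Sun.
Thursday occurs in August — 1 month.

1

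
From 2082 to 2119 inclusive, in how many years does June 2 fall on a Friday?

5

Track June 2's weekday year by year (advancing +1, or +2 across a Feb 29):
  2082: Tue  2083: Wed (+1)  2084: Fri (+2) ✓  2085: Sat (+1)  2086: Sun (+1)
  2087: Mon (+1)  2088: Wed (+2)  2089: Thu (+1)  2090: Fri (+1) ✓  2091: Sat (+1)
  2092: Mon (+2)  2093: Tue (+1)  2094: Wed (+1)  2095: Thu (+1)  … (10 more years) …
  2106: Wed (+1)  2107: Thu (+1)  2108: Sat (+2)  2109: Sun (+1)  2110: Mon (+1)
  2111: Tue (+1)  2112: Thu (+2)  2113: Fri (+1) ✓  2114: Sat (+1)  2115: Sun (+1)
  2116: Tue (+2)  2117: Wed (+1)  2118: Thu (+1)  2119: Fri (+1) ✓
Friday years: 2084, 2090, 2102, 2113, 2119 — 5 in total.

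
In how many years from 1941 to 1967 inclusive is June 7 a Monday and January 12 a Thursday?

0

Check each year's weekday for June 7 and January 12:
  1941: Sat/Sun  1942: Sun/Mon  1943: Mon/Tue  1944: Wed/Wed  1945: Thu/Fri  1946: Fri/Sat  1947: Sat/Sun  1948: Mon/Mon  1949: Tue/Wed  1950: Wed/Thu  1951: Thu/Fri  1952: Sat/Sat  1953: Sun/Mon  1954: Mon/Tue  1955: Tue/Wed  1956: Thu/Thu  1957: Fri/Sat  1958: Sat/Sun  1959: Sun/Mon  1960: Tue/Tue  1961: Wed/Thu  1962: Thu/Fri  1963: Fri/Sat  1964: Sun/Sun  1965: Mon/Tue  1966: Tue/Wed  1967: Wed/Thu
Both conditions hold in: no year — 0.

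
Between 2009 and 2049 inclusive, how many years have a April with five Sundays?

April has 30 days; it has five Sundays when Sunday falls among the first (month-length − 28) days — i.e. when April 1 is one of Sunday/Saturday.
April 1 by year: 2009:Wed 2010:Thu 2011:Fri 2012:Sun✓ 2013:Mon 2014:Tue 2015:Wed 2016:Fri 2017:Sat✓ 2018:Sun✓ 2019:Mon 2020:Wed 2021:Thu 2022:Fri 2023:Sat✓ …(11 more)… 2035:Sun✓ 2036:Tue 2037:Wed 2038:Thu 2039:Fri 2040:Sun✓ 2041:Mon 2042:Tue 2043:Wed 2044:Fri 2045:Sat✓ 2046:Sun✓ 2047:Mon 2048:Wed 2049:Thu
Years with five Sundays: 2012, 2017, 2018, 2023, 2028, 2029, 2034, 2035, 2040, 2045, 2046 → 11.

11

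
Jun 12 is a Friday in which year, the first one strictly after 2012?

From one year to the next, a fixed date's weekday advances by 1, or by 2 when a Feb 29 lies between the two dates.
2012: June 12 is Tuesday.
2013: Wednesday (+1)
2014: Thursday (+1)
2015: Friday (+1)
Jun 12 falls on a Friday in 2015.

2015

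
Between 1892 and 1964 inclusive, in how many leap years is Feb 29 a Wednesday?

2

Leap years in 1892–1964: 18 of them.
Feb 29 weekday advances by 5 (mod 7) from one leap year to the next four years later (or differs when a century non-leap intervenes).
Leap-day weekdays: 1892:Mon 1896:Sat 1904:Mon 1908:Sat 1912:Thu 1916:Tue 1920:Sun 1924:Fri 1928:Wed✓ 1932:Mon 1936:Sat 1940:Thu 1944:Tue 1948:Sun 1952:Fri 1956:Wed✓ 1960:Mon 1964:Sat
Wednesday: 1928, 1956 → 2.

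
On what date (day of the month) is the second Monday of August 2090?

14

August 1, 2090 is a Tuesday, so the first Monday is the 7th.
The second Monday is 7 + 7 = 14.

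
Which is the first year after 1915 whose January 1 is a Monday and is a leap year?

1940

Jan 1 advances by 2 weekdays after a leap year and by 1 after a common year.
1915: Jan 1 is Friday.
1916: Saturday (leap)
1917: Monday
1918: Tuesday
1919: Wednesday
1920: Thursday (leap)
1921: Saturday
1922: Sunday
1923: Monday
1924: Tuesday (leap)
1925: Thursday
1926: Friday
1927: Saturday
1928: Sunday (leap)
1929: Tuesday
1930: Wednesday
1931: Thursday
1932: Friday (leap)
1933: Sunday
1934: Monday
1935: Tuesday
1936: Wednesday (leap)
1937: Friday
1938: Saturday
1939: Sunday
1940: Monday (leap)
1940 begins on a Monday and is a leap year.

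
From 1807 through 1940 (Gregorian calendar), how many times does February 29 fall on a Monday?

6

Leap years in 1807–1940: 33 of them.
Feb 29 weekday advances by 5 (mod 7) from one leap year to the next four years later (or differs when a century non-leap intervenes).
Leap-day weekdays: 1808:Mon✓ 1812:Sat 1816:Thu 1820:Tue 1824:Sun 1828:Fri 1832:Wed 1836:Mon✓ 1840:Sat 1844:Thu 1848:Tue 1852:Sun 1856:Fri …(7 more)… 1888:Wed 1892:Mon✓ 1896:Sat 1904:Mon✓ 1908:Sat 1912:Thu 1916:Tue 1920:Sun 1924:Fri 1928:Wed 1932:Mon✓ 1936:Sat 1940:Thu
Monday: 1808, 1836, 1864, 1892, 1904, 1932 → 6.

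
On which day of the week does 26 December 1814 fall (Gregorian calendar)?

January 1, 1814 is a Saturday.
December 26 is day 360 of the year, i.e. 359 days after Jan 1.
359 mod 7 = 2, so advance 2 weekdays from Saturday: Monday.

Monday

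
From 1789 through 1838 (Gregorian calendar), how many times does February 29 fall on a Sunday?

Leap years in 1789–1838: 11 of them.
Feb 29 weekday advances by 5 (mod 7) from one leap year to the next four years later (or differs when a century non-leap intervenes).
Leap-day weekdays: 1792:Wed 1796:Mon 1804:Wed 1808:Mon 1812:Sat 1816:Thu 1820:Tue 1824:Sun✓ 1828:Fri 1832:Wed 1836:Mon
Sunday: 1824 → 1.

1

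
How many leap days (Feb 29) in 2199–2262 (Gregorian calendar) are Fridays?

2

Leap years in 2199–2262: 15 of them.
Feb 29 weekday advances by 5 (mod 7) from one leap year to the next four years later (or differs when a century non-leap intervenes).
Leap-day weekdays: 2204:Wed 2208:Mon 2212:Sat 2216:Thu 2220:Tue 2224:Sun 2228:Fri✓ 2232:Wed 2236:Mon 2240:Sat 2244:Thu 2248:Tue 2252:Sun 2256:Fri✓ 2260:Wed
Friday: 2228, 2256 → 2.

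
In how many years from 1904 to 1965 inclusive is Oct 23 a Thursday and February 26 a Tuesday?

2

Check each year's weekday for Oct 23 and February 26:
  1904: Sun/Fri  1905: Mon/Sun  1906: Tue/Mon  1907: Wed/Tue  1908: Fri/Wed  1909: Sat/Fri  1910: Sun/Sat  1911: Mon/Sun  1912: Wed/Mon  1913: Thu/Wed  1914: Fri/Thu  1915: Sat/Fri  1916: Mon/Sat  1917: Tue/Mon  …(34 more)…  1952: Thu/Tue ✓  1953: Fri/Thu  1954: Sat/Fri  1955: Sun/Sat  1956: Tue/Sun  1957: Wed/Tue  1958: Thu/Wed  1959: Fri/Thu  1960: Sun/Fri  1961: Mon/Sun  1962: Tue/Mon  1963: Wed/Tue  1964: Fri/Wed  1965: Sat/Fri
Both conditions hold in: 1924, 1952 — 2.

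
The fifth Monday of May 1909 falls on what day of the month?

May 1, 1909 is a Saturday, so the first Monday is the 3rd.
The fifth Monday is 3 + 28 = 31.

31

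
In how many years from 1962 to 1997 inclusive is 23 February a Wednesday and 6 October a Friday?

Check each year's weekday for 23 February and 6 October:
  1962: Fri/Sat  1963: Sat/Sun  1964: Sun/Tue  1965: Tue/Wed  1966: Wed/Thu  1967: Thu/Fri  1968: Fri/Sun  1969: Sun/Mon  1970: Mon/Tue  1971: Tue/Wed  1972: Wed/Fri ✓  1973: Fri/Sat  1974: Sat/Sun  1975: Sun/Mon  …(8 more)…  1984: Thu/Sat  1985: Sat/Sun  1986: Sun/Mon  1987: Mon/Tue  1988: Tue/Thu  1989: Thu/Fri  1990: Fri/Sat  1991: Sat/Sun  1992: Sun/Tue  1993: Tue/Wed  1994: Wed/Thu  1995: Thu/Fri  1996: Fri/Sun  1997: Sun/Mon
Both conditions hold in: 1972 — 1.

1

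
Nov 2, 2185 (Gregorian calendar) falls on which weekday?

Wednesday

January 1, 2185 is a Saturday.
November 2 is day 306 of the year, i.e. 305 days after Jan 1.
305 mod 7 = 4, so advance 4 weekdays from Saturday: Wednesday.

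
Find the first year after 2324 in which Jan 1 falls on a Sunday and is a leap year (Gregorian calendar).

2328

Jan 1 advances by 2 weekdays after a leap year and by 1 after a common year.
2324: Jan 1 is Tuesday (leap).
2325: Thursday
2326: Friday
2327: Saturday
2328: Sunday (leap)
2328 begins on a Sunday and is a leap year.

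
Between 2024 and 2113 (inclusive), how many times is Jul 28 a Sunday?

Track Jul 28's weekday year by year (advancing +1, or +2 across a Feb 29):
  2024: Sun ✓  2025: Mon (+1)  2026: Tue (+1)  2027: Wed (+1)  2028: Fri (+2)
  2029: Sat (+1)  2030: Sun (+1) ✓  2031: Mon (+1)  2032: Wed (+2)  2033: Thu (+1)
  2034: Fri (+1)  2035: Sat (+1)  2036: Mon (+2)  2037: Tue (+1)  … (62 more years) …
  2100: Wed (+1)  2101: Thu (+1)  2102: Fri (+1)  2103: Sat (+1)  2104: Mon (+2)
  2105: Tue (+1)  2106: Wed (+1)  2107: Thu (+1)  2108: Sat (+2)  2109: Sun (+1) ✓
  2110: Mon (+1)  2111: Tue (+1)  2112: Thu (+2)  2113: Fri (+1)
Sunday years: 2024, 2030, 2041, 2047, 2052, 2058, 2069, 2075, 2080, 2086, 2097, 2109 — 12 in total.

12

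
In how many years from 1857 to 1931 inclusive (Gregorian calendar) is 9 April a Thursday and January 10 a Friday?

3

Check each year's weekday for 9 April and January 10:
  1857: Thu/Sat  1858: Fri/Sun  1859: Sat/Mon  1860: Mon/Tue  1861: Tue/Thu  1862: Wed/Fri  1863: Thu/Sat  1864: Sat/Sun  1865: Sun/Tue  1866: Mon/Wed  1867: Tue/Thu  1868: Thu/Fri ✓  1869: Fri/Sun  1870: Sat/Mon  …(47 more)…  1918: Tue/Thu  1919: Wed/Fri  1920: Fri/Sat  1921: Sat/Mon  1922: Sun/Tue  1923: Mon/Wed  1924: Wed/Thu  1925: Thu/Sat  1926: Fri/Sun  1927: Sat/Mon  1928: Mon/Tue  1929: Tue/Thu  1930: Wed/Fri  1931: Thu/Sat
Both conditions hold in: 1868, 1896, 1908 — 3.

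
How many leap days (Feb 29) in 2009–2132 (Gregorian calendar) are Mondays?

4

Leap years in 2009–2132: 30 of them.
Feb 29 weekday advances by 5 (mod 7) from one leap year to the next four years later (or differs when a century non-leap intervenes).
Leap-day weekdays: 2012:Wed 2016:Mon✓ 2020:Sat 2024:Thu 2028:Tue 2032:Sun 2036:Fri 2040:Wed 2044:Mon✓ 2048:Sat 2052:Thu 2056:Tue 2060:Sun …(4 more)… 2080:Thu 2084:Tue 2088:Sun 2092:Fri 2096:Wed 2104:Fri 2108:Wed 2112:Mon✓ 2116:Sat 2120:Thu 2124:Tue 2128:Sun 2132:Fri
Monday: 2016, 2044, 2072, 2112 → 4.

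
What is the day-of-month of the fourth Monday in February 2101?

28

February 1, 2101 is a Tuesday, so the first Monday is the 7th.
The fourth Monday is 7 + 21 = 28.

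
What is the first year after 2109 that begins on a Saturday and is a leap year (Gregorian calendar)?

Jan 1 advances by 2 weekdays after a leap year and by 1 after a common year.
2109: Jan 1 is Tuesday.
2110: Wednesday
2111: Thursday
2112: Friday (leap)
2113: Sunday
2114: Monday
2115: Tuesday
2116: Wednesday (leap)
2117: Friday
2118: Saturday
2119: Sunday
2120: Monday (leap)
2121: Wednesday
2122: Thursday
2123: Friday
2124: Saturday (leap)
2124 begins on a Saturday and is a leap year.

2124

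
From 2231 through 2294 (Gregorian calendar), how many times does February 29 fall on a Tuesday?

Leap years in 2231–2294: 16 of them.
Feb 29 weekday advances by 5 (mod 7) from one leap year to the next four years later (or differs when a century non-leap intervenes).
Leap-day weekdays: 2232:Wed 2236:Mon 2240:Sat 2244:Thu 2248:Tue✓ 2252:Sun 2256:Fri 2260:Wed 2264:Mon 2268:Sat 2272:Thu 2276:Tue✓ 2280:Sun 2284:Fri 2288:Wed 2292:Mon
Tuesday: 2248, 2276 → 2.

2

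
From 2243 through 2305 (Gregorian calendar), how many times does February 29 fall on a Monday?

3

Leap years in 2243–2305: 15 of them.
Feb 29 weekday advances by 5 (mod 7) from one leap year to the next four years later (or differs when a century non-leap intervenes).
Leap-day weekdays: 2244:Thu 2248:Tue 2252:Sun 2256:Fri 2260:Wed 2264:Mon✓ 2268:Sat 2272:Thu 2276:Tue 2280:Sun 2284:Fri 2288:Wed 2292:Mon✓ 2296:Sat 2304:Mon✓
Monday: 2264, 2292, 2304 → 3.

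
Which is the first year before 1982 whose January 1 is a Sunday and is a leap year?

1956

Jan 1 advances by 2 weekdays after a leap year and by 1 after a common year.
1982: Jan 1 is Friday.
1981: Thursday
1980: Tuesday (leap)
1979: Monday
1978: Sunday
1977: Saturday
1976: Thursday (leap)
1975: Wednesday
1974: Tuesday
1973: Monday
1972: Saturday (leap)
1971: Friday
1970: Thursday
1969: Wednesday
1968: Monday (leap)
1967: Sunday
1966: Saturday
1965: Friday
1964: Wednesday (leap)
1963: Tuesday
1962: Monday
1961: Sunday
1960: Friday (leap)
1959: Thursday
1958: Wednesday
1957: Tuesday
1956: Sunday (leap)
1956 begins on a Sunday and is a leap year.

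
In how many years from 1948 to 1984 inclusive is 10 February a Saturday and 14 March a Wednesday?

Check each year's weekday for 10 February and 14 March:
  1948: Tue/Sun  1949: Thu/Mon  1950: Fri/Tue  1951: Sat/Wed ✓  1952: Sun/Fri  1953: Tue/Sat  1954: Wed/Sun  1955: Thu/Mon  1956: Fri/Wed  1957: Sun/Thu  1958: Mon/Fri  1959: Tue/Sat  1960: Wed/Mon  1961: Fri/Tue  …(9 more)…  1971: Wed/Sun  1972: Thu/Tue  1973: Sat/Wed ✓  1974: Sun/Thu  1975: Mon/Fri  1976: Tue/Sun  1977: Thu/Mon  1978: Fri/Tue  1979: Sat/Wed ✓  1980: Sun/Fri  1981: Tue/Sat  1982: Wed/Sun  1983: Thu/Mon  1984: Fri/Wed
Both conditions hold in: 1951, 1962, 1973, 1979 — 4.

4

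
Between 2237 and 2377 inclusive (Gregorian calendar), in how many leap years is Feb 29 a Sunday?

Leap years in 2237–2377: 34 of them.
Feb 29 weekday advances by 5 (mod 7) from one leap year to the next four years later (or differs when a century non-leap intervenes).
Leap-day weekdays: 2240:Sat 2244:Thu 2248:Tue 2252:Sun✓ 2256:Fri 2260:Wed 2264:Mon 2268:Sat 2272:Thu 2276:Tue 2280:Sun✓ 2284:Fri 2288:Wed …(8 more)… 2328:Wed 2332:Mon 2336:Sat 2340:Thu 2344:Tue 2348:Sun✓ 2352:Fri 2356:Wed 2360:Mon 2364:Sat 2368:Thu 2372:Tue 2376:Sun✓
Sunday: 2252, 2280, 2320, 2348, 2376 → 5.

5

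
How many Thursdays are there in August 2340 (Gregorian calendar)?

5

August 2340 has 31 days and begins on Thursday.
The first Thursday is August 1.
Thursdays fall on 1, 8, 15, 22, 29 — that's 5.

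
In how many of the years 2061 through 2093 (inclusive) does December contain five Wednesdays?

14

December has 31 days; it has five Wednesdays when Wednesday falls among the first (month-length − 28) days — i.e. when December 1 is one of Wednesday/Tuesday/Monday.
December 1 by year: 2061:Thu 2062:Fri 2063:Sat 2064:Mon✓ 2065:Tue✓ 2066:Wed✓ 2067:Thu 2068:Sat 2069:Sun 2070:Mon✓ 2071:Tue✓ 2072:Thu 2073:Fri 2074:Sat 2075:Sun …(3 more)… 2079:Fri 2080:Sun 2081:Mon✓ 2082:Tue✓ 2083:Wed✓ 2084:Fri 2085:Sat 2086:Sun 2087:Mon✓ 2088:Wed✓ 2089:Thu 2090:Fri 2091:Sat 2092:Mon✓ 2093:Tue✓
Years with five Wednesdays: 2064, 2065, 2066, 2070, 2071, 2076, 2077, 2081, 2082, 2083, 2087, 2088, 2092, 2093 → 14.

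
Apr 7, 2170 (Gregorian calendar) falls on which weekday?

Saturday

January 1, 2170 is a Monday.
April 7 is day 97 of the year, i.e. 96 days after Jan 1.
96 mod 7 = 5, so advance 5 weekdays from Monday: Saturday.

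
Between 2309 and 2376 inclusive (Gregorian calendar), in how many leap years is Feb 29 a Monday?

Leap years in 2309–2376: 17 of them.
Feb 29 weekday advances by 5 (mod 7) from one leap year to the next four years later (or differs when a century non-leap intervenes).
Leap-day weekdays: 2312:Thu 2316:Tue 2320:Sun 2324:Fri 2328:Wed 2332:Mon✓ 2336:Sat 2340:Thu 2344:Tue 2348:Sun 2352:Fri 2356:Wed 2360:Mon✓ 2364:Sat 2368:Thu 2372:Tue 2376:Sun
Monday: 2332, 2360 → 2.

2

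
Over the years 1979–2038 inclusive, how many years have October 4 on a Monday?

Track October 4's weekday year by year (advancing +1, or +2 across a Feb 29):
  1979: Thu  1980: Sat (+2)  1981: Sun (+1)  1982: Mon (+1) ✓  1983: Tue (+1)
  1984: Thu (+2)  1985: Fri (+1)  1986: Sat (+1)  1987: Sun (+1)  1988: Tue (+2)
  1989: Wed (+1)  1990: Thu (+1)  1991: Fri (+1)  1992: Sun (+2)  … (32 more years) …
  2025: Sat (+1)  2026: Sun (+1)  2027: Mon (+1) ✓  2028: Wed (+2)  2029: Thu (+1)
  2030: Fri (+1)  2031: Sat (+1)  2032: Mon (+2) ✓  2033: Tue (+1)  2034: Wed (+1)
  2035: Thu (+1)  2036: Sat (+2)  2037: Sun (+1)  2038: Mon (+1) ✓
Monday years: 1982, 1993, 1999, 2004, 2010, 2021, 2027, 2032, 2038 — 9 in total.

9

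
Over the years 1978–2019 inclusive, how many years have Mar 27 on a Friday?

Track Mar 27's weekday year by year (advancing +1, or +2 across a Feb 29):
  1978: Mon  1979: Tue (+1)  1980: Thu (+2)  1981: Fri (+1) ✓  1982: Sat (+1)
  1983: Sun (+1)  1984: Tue (+2)  1985: Wed (+1)  1986: Thu (+1)  1987: Fri (+1) ✓
  1988: Sun (+2)  1989: Mon (+1)  1990: Tue (+1)  1991: Wed (+1)  … (14 more years) …
  2006: Mon (+1)  2007: Tue (+1)  2008: Thu (+2)  2009: Fri (+1) ✓  2010: Sat (+1)
  2011: Sun (+1)  2012: Tue (+2)  2013: Wed (+1)  2014: Thu (+1)  2015: Fri (+1) ✓
  2016: Sun (+2)  2017: Mon (+1)  2018: Tue (+1)  2019: Wed (+1)
Friday years: 1981, 1987, 1992, 1998, 2009, 2015 — 6 in total.

6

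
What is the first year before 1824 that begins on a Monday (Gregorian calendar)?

1821

Jan 1 advances by 2 weekdays after a leap year and by 1 after a common year.
1824: Jan 1 is Thursday (leap).
1823: Wednesday
1822: Tuesday
1821: Monday
1821 begins on a Monday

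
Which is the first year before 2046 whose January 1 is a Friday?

Jan 1 advances by 2 weekdays after a leap year and by 1 after a common year.
2046: Jan 1 is Monday.
2045: Sunday
2044: Friday (leap)
2044 begins on a Friday

2044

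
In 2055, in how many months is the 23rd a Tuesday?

3

Check the 23rd of each month of 2055: Jan 23: Sat, Feb 23: Tue, Mar 23: Tue, Apr 23: Fri, May 23: Sun, Jun 23: Wed, Jul 23: Fri, Aug 23: Mon, Sep 23: Thu, Oct 23: Sat, Nov 23: Tue, Dec 23: Thu.
Tuesday occurs in February, March, November — 3 months.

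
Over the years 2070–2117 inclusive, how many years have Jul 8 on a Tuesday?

7

Track Jul 8's weekday year by year (advancing +1, or +2 across a Feb 29):
  2070: Tue ✓  2071: Wed (+1)  2072: Fri (+2)  2073: Sat (+1)  2074: Sun (+1)
  2075: Mon (+1)  2076: Wed (+2)  2077: Thu (+1)  2078: Fri (+1)  2079: Sat (+1)
  2080: Mon (+2)  2081: Tue (+1) ✓  2082: Wed (+1)  2083: Thu (+1)  … (20 more years) …
  2104: Tue (+2) ✓  2105: Wed (+1)  2106: Thu (+1)  2107: Fri (+1)  2108: Sun (+2)
  2109: Mon (+1)  2110: Tue (+1) ✓  2111: Wed (+1)  2112: Fri (+2)  2113: Sat (+1)
  2114: Sun (+1)  2115: Mon (+1)  2116: Wed (+2)  2117: Thu (+1)
Tuesday years: 2070, 2081, 2087, 2092, 2098, 2104, 2110 — 7 in total.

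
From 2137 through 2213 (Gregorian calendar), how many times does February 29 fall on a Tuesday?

2

Leap years in 2137–2213: 18 of them.
Feb 29 weekday advances by 5 (mod 7) from one leap year to the next four years later (or differs when a century non-leap intervenes).
Leap-day weekdays: 2140:Mon 2144:Sat 2148:Thu 2152:Tue✓ 2156:Sun 2160:Fri 2164:Wed 2168:Mon 2172:Sat 2176:Thu 2180:Tue✓ 2184:Sun 2188:Fri 2192:Wed 2196:Mon 2204:Wed 2208:Mon 2212:Sat
Tuesday: 2152, 2180 → 2.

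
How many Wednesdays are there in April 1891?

April 1891 has 30 days and begins on Wednesday.
The first Wednesday is April 1.
Wednesdays fall on 1, 8, 15, 22, 29 — that's 5.

5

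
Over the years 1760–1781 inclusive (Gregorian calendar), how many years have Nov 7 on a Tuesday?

3

Track Nov 7's weekday year by year (advancing +1, or +2 across a Feb 29):
  1760: Fri  1761: Sat (+1)  1762: Sun (+1)  1763: Mon (+1)  1764: Wed (+2)
  1765: Thu (+1)  1766: Fri (+1)  1767: Sat (+1)  1768: Mon (+2)  1769: Tue (+1) ✓
  1770: Wed (+1)  1771: Thu (+1)  1772: Sat (+2)  1773: Sun (+1)  1774: Mon (+1)
  1775: Tue (+1) ✓  1776: Thu (+2)  1777: Fri (+1)  1778: Sat (+1)  1779: Sun (+1)
  1780: Tue (+2) ✓  1781: Wed (+1)
Tuesday years: 1769, 1775, 1780 — 3 in total.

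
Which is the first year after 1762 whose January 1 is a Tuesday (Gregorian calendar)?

Jan 1 advances by 2 weekdays after a leap year and by 1 after a common year.
1762: Jan 1 is Friday.
1763: Saturday
1764: Sunday (leap)
1765: Tuesday
1765 begins on a Tuesday

1765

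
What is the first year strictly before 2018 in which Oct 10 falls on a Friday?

2014

From one year to the next, a fixed date's weekday advances by 1, or by 2 when a Feb 29 lies between the two dates.
2018: October 10 is Wednesday.
2017: Tuesday (−1)
2016: Monday (−1)
2015: Saturday (−2)
2014: Friday (−1)
Oct 10 falls on a Friday in 2014.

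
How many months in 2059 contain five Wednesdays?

5

A month of length L has five Wednesdays iff its first Wednesday is on day ≤ L−28 (so day 1–3 in a 31-day month, 1–2 in a 30-day month, day 1 in a leap February).
Checking each month of 2059: Jan starts Wed (31d) ✓; Feb starts Sat (28d); Mar starts Sat (31d); Apr starts Tue (30d) ✓; May starts Thu (31d); Jun starts Sun (30d); Jul starts Tue (31d) ✓; Aug starts Fri (31d); Sep starts Mon (30d); Oct starts Wed (31d) ✓; Nov starts Sat (30d); Dec starts Mon (31d) ✓.
Five-Wednesday months: January, April, July, October, December → 5.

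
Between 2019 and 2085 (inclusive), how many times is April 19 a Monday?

10

Track April 19's weekday year by year (advancing +1, or +2 across a Feb 29):
  2019: Fri  2020: Sun (+2)  2021: Mon (+1) ✓  2022: Tue (+1)  2023: Wed (+1)
  2024: Fri (+2)  2025: Sat (+1)  2026: Sun (+1)  2027: Mon (+1) ✓  2028: Wed (+2)
  2029: Thu (+1)  2030: Fri (+1)  2031: Sat (+1)  2032: Mon (+2) ✓  … (39 more years) …
  2072: Tue (+2)  2073: Wed (+1)  2074: Thu (+1)  2075: Fri (+1)  2076: Sun (+2)
  2077: Mon (+1) ✓  2078: Tue (+1)  2079: Wed (+1)  2080: Fri (+2)  2081: Sat (+1)
  2082: Sun (+1)  2083: Mon (+1) ✓  2084: Wed (+2)  2085: Thu (+1)
Monday years: 2021, 2027, 2032, 2038, 2049, 2055, 2060, 2066, 2077, 2083 — 10 in total.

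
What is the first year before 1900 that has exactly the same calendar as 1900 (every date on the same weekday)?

1894

Two years share a calendar iff Jan 1 falls on the same weekday and both are leap or both are common. 1900: Jan 1 is Monday, common year.
1899: Jan 1 Sunday, common
1898: Jan 1 Saturday, common
1897: Jan 1 Friday, common
1896: Jan 1 Wednesday, leap
1895: Jan 1 Tuesday, common
1894: Jan 1 Monday, common
1894 matches on both conditions.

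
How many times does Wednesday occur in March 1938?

5

March 1938 has 31 days and begins on Tuesday.
The first Wednesday is March 2.
Wednesdays fall on 2, 9, 16, 23, 30 — that's 5.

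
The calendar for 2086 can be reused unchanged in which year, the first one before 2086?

Two years share a calendar iff Jan 1 falls on the same weekday and both are leap or both are common. 2086: Jan 1 is Tuesday, common year.
2085: Jan 1 Monday, common
2084: Jan 1 Saturday, leap
2083: Jan 1 Friday, common
2082: Jan 1 Thursday, common
2081: Jan 1 Wednesday, common
2080: Jan 1 Monday, leap
2079: Jan 1 Sunday, common
2078: Jan 1 Saturday, common
2077: Jan 1 Friday, common
2076: Jan 1 Wednesday, leap
2075: Jan 1 Tuesday, common
2075 matches on both conditions.

2075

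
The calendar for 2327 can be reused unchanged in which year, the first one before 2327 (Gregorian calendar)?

Two years share a calendar iff Jan 1 falls on the same weekday and both are leap or both are common. 2327: Jan 1 is Saturday, common year.
2326: Jan 1 Friday, common
2325: Jan 1 Thursday, common
2324: Jan 1 Tuesday, leap
2323: Jan 1 Monday, common
2322: Jan 1 Sunday, common
2321: Jan 1 Saturday, common
2321 matches on both conditions.

2321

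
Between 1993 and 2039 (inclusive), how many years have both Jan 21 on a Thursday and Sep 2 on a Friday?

1

Check each year's weekday for Jan 21 and Sep 2:
  1993: Thu/Thu  1994: Fri/Fri  1995: Sat/Sat  1996: Sun/Mon  1997: Tue/Tue  1998: Wed/Wed  1999: Thu/Thu  2000: Fri/Sat  2001: Sun/Sun  2002: Mon/Mon  2003: Tue/Tue  2004: Wed/Thu  2005: Fri/Fri  2006: Sat/Sat  …(19 more)…  2026: Wed/Wed  2027: Thu/Thu  2028: Fri/Sat  2029: Sun/Sun  2030: Mon/Mon  2031: Tue/Tue  2032: Wed/Thu  2033: Fri/Fri  2034: Sat/Sat  2035: Sun/Sun  2036: Mon/Tue  2037: Wed/Wed  2038: Thu/Thu  2039: Fri/Fri
Both conditions hold in: 2016 — 1.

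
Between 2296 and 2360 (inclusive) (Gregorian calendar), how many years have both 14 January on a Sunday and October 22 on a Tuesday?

Check each year's weekday for 14 January and October 22:
  2296: Tue/Thu  2297: Thu/Fri  2298: Fri/Sat  2299: Sat/Sun  2300: Sun/Mon  2301: Mon/Tue  2302: Tue/Wed  2303: Wed/Thu  2304: Thu/Sat  2305: Sat/Sun  2306: Sun/Mon  2307: Mon/Tue  2308: Tue/Thu  2309: Thu/Fri  …(37 more)…  2347: Tue/Wed  2348: Wed/Fri  2349: Fri/Sat  2350: Sat/Sun  2351: Sun/Mon  2352: Mon/Wed  2353: Wed/Thu  2354: Thu/Fri  2355: Fri/Sat  2356: Sat/Mon  2357: Mon/Tue  2358: Tue/Wed  2359: Wed/Thu  2360: Thu/Sat
Both conditions hold in: 2312, 2340 — 2.

2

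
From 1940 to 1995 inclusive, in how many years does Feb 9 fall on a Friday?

8

Track Feb 9's weekday year by year (advancing +1, or +2 across a Feb 29):
  1940: Fri ✓  1941: Sun (+2)  1942: Mon (+1)  1943: Tue (+1)  1944: Wed (+1)
  1945: Fri (+2) ✓  1946: Sat (+1)  1947: Sun (+1)  1948: Mon (+1)  1949: Wed (+2)
  1950: Thu (+1)  1951: Fri (+1) ✓  1952: Sat (+1)  1953: Mon (+2)  … (28 more years) …
  1982: Tue (+1)  1983: Wed (+1)  1984: Thu (+1)  1985: Sat (+2)  1986: Sun (+1)
  1987: Mon (+1)  1988: Tue (+1)  1989: Thu (+2)  1990: Fri (+1) ✓  1991: Sat (+1)
  1992: Sun (+1)  1993: Tue (+2)  1994: Wed (+1)  1995: Thu (+1)
Friday years: 1940, 1945, 1951, 1962, 1968, 1973, 1979, 1990 — 8 in total.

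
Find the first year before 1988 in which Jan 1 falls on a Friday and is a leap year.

Jan 1 advances by 2 weekdays after a leap year and by 1 after a common year.
1988: Jan 1 is Friday (leap).
1987: Thursday
1986: Wednesday
1985: Tuesday
1984: Sunday (leap)
1983: Saturday
1982: Friday
1981: Thursday
1980: Tuesday (leap)
1979: Monday
1978: Sunday
1977: Saturday
1976: Thursday (leap)
1975: Wednesday
1974: Tuesday
1973: Monday
1972: Saturday (leap)
1971: Friday
1970: Thursday
1969: Wednesday
1968: Monday (leap)
1967: Sunday
1966: Saturday
1965: Friday
1964: Wednesday (leap)
1963: Tuesday
1962: Monday
1961: Sunday
1960: Friday (leap)
1960 begins on a Friday and is a leap year.

1960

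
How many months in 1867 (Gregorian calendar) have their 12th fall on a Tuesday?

Check the 12th of each month of 1867: Jan 12: Sat, Feb 12: Tue, Mar 12: Tue, Apr 12: Fri, May 12: Sun, Jun 12: Wed, Jul 12: Fri, Aug 12: Mon, Sep 12: Thu, Oct 12: Sat, Nov 12: Tue, Dec 12: Thu.
Tuesday occurs in February, March, November — 3 months.

3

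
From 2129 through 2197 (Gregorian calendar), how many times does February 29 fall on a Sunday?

2

Leap years in 2129–2197: 17 of them.
Feb 29 weekday advances by 5 (mod 7) from one leap year to the next four years later (or differs when a century non-leap intervenes).
Leap-day weekdays: 2132:Fri 2136:Wed 2140:Mon 2144:Sat 2148:Thu 2152:Tue 2156:Sun✓ 2160:Fri 2164:Wed 2168:Mon 2172:Sat 2176:Thu 2180:Tue 2184:Sun✓ 2188:Fri 2192:Wed 2196:Mon
Sunday: 2156, 2184 → 2.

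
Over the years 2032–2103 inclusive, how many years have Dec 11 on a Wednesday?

9

Track Dec 11's weekday year by year (advancing +1, or +2 across a Feb 29):
  2032: Sat  2033: Sun (+1)  2034: Mon (+1)  2035: Tue (+1)  2036: Thu (+2)
  2037: Fri (+1)  2038: Sat (+1)  2039: Sun (+1)  2040: Tue (+2)  2041: Wed (+1) ✓
  2042: Thu (+1)  2043: Fri (+1)  2044: Sun (+2)  2045: Mon (+1)  … (44 more years) …
  2090: Mon (+1)  2091: Tue (+1)  2092: Thu (+2)  2093: Fri (+1)  2094: Sat (+1)
  2095: Sun (+1)  2096: Tue (+2)  2097: Wed (+1) ✓  2098: Thu (+1)  2099: Fri (+1)
  2100: Sat (+1)  2101: Sun (+1)  2102: Mon (+1)  2103: Tue (+1)
Wednesday years: 2041, 2047, 2052, 2058, 2069, 2075, 2080, 2086, 2097 — 9 in total.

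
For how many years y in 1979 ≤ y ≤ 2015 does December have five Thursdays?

December has 31 days; it has five Thursdays when Thursday falls among the first (month-length − 28) days — i.e. when December 1 is one of Thursday/Wednesday/Tuesday.
December 1 by year: 1979:Sat 1980:Mon 1981:Tue✓ 1982:Wed✓ 1983:Thu✓ 1984:Sat 1985:Sun 1986:Mon 1987:Tue✓ 1988:Thu✓ 1989:Fri 1990:Sat 1991:Sun 1992:Tue✓ 1993:Wed✓ …(7 more)… 2001:Sat 2002:Sun 2003:Mon 2004:Wed✓ 2005:Thu✓ 2006:Fri 2007:Sat 2008:Mon 2009:Tue✓ 2010:Wed✓ 2011:Thu✓ 2012:Sat 2013:Sun 2014:Mon 2015:Tue✓
Years with five Thursdays: 1981, 1982, 1983, 1987, 1988, 1992, 1993, 1994, 1998, 1999, 2004, 2005, 2009, 2010, 2011, 2015 → 16.

16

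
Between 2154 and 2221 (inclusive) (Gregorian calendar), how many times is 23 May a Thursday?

10

Track 23 May's weekday year by year (advancing +1, or +2 across a Feb 29):
  2154: Thu ✓  2155: Fri (+1)  2156: Sun (+2)  2157: Mon (+1)  2158: Tue (+1)
  2159: Wed (+1)  2160: Fri (+2)  2161: Sat (+1)  2162: Sun (+1)  2163: Mon (+1)
  2164: Wed (+2)  2165: Thu (+1) ✓  2166: Fri (+1)  2167: Sat (+1)  … (40 more years) …
  2208: Mon (+2)  2209: Tue (+1)  2210: Wed (+1)  2211: Thu (+1) ✓  2212: Sat (+2)
  2213: Sun (+1)  2214: Mon (+1)  2215: Tue (+1)  2216: Thu (+2) ✓  2217: Fri (+1)
  2218: Sat (+1)  2219: Sun (+1)  2220: Tue (+2)  2221: Wed (+1)
Thursday years: 2154, 2165, 2171, 2176, 2182, 2193, 2199, 2205, 2211, 2216 — 10 in total.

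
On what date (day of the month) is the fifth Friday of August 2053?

29

August 1, 2053 is a Friday, so the first Friday is the 1st.
The fifth Friday is 1 + 28 = 29.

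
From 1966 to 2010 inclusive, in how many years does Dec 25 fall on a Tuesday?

6

Track Dec 25's weekday year by year (advancing +1, or +2 across a Feb 29):
  1966: Sun  1967: Mon (+1)  1968: Wed (+2)  1969: Thu (+1)  1970: Fri (+1)
  1971: Sat (+1)  1972: Mon (+2)  1973: Tue (+1) ✓  1974: Wed (+1)  1975: Thu (+1)
  1976: Sat (+2)  1977: Sun (+1)  1978: Mon (+1)  1979: Tue (+1) ✓  … (17 more years) …
  1997: Thu (+1)  1998: Fri (+1)  1999: Sat (+1)  2000: Mon (+2)  2001: Tue (+1) ✓
  2002: Wed (+1)  2003: Thu (+1)  2004: Sat (+2)  2005: Sun (+1)  2006: Mon (+1)
  2007: Tue (+1) ✓  2008: Thu (+2)  2009: Fri (+1)  2010: Sat (+1)
Tuesday years: 1973, 1979, 1984, 1990, 2001, 2007 — 6 in total.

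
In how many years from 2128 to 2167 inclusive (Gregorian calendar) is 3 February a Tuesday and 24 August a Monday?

Check each year's weekday for 3 February and 24 August:
  2128: Tue/Tue  2129: Thu/Wed  2130: Fri/Thu  2131: Sat/Fri  2132: Sun/Sun  2133: Tue/Mon ✓  2134: Wed/Tue  2135: Thu/Wed  2136: Fri/Fri  2137: Sun/Sat  2138: Mon/Sun  2139: Tue/Mon ✓  2140: Wed/Wed  2141: Fri/Thu  …(12 more)…  2154: Sun/Sat  2155: Mon/Sun  2156: Tue/Tue  2157: Thu/Wed  2158: Fri/Thu  2159: Sat/Fri  2160: Sun/Sun  2161: Tue/Mon ✓  2162: Wed/Tue  2163: Thu/Wed  2164: Fri/Fri  2165: Sun/Sat  2166: Mon/Sun  2167: Tue/Mon ✓
Both conditions hold in: 2133, 2139, 2150, 2161, 2167 — 5.

5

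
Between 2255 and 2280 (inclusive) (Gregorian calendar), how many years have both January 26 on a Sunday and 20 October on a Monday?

Check each year's weekday for January 26 and 20 October:
  2255: Fri/Sat  2256: Sat/Mon  2257: Mon/Tue  2258: Tue/Wed  2259: Wed/Thu  2260: Thu/Sat  2261: Sat/Sun  2262: Sun/Mon ✓  2263: Mon/Tue  2264: Tue/Thu  2265: Thu/Fri  2266: Fri/Sat  2267: Sat/Sun  2268: Sun/Tue  2269: Tue/Wed  2270: Wed/Thu  2271: Thu/Fri  2272: Fri/Sun  2273: Sun/Mon ✓  2274: Mon/Tue  2275: Tue/Wed  2276: Wed/Fri  2277: Fri/Sat  2278: Sat/Sun  2279: Sun/Mon ✓  2280: Mon/Wed
Both conditions hold in: 2262, 2273, 2279 — 3.

3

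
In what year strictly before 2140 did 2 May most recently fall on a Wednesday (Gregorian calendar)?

From one year to the next, a fixed date's weekday advances by 1, or by 2 when a Feb 29 lies between the two dates.
2140: May 2 is Monday.
2139: Saturday (−2)
2138: Friday (−1)
2137: Thursday (−1)
2136: Wednesday (−1)
2 May falls on a Wednesday in 2136.

2136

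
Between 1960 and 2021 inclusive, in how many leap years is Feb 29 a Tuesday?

2

Leap years in 1960–2021: 16 of them.
Feb 29 weekday advances by 5 (mod 7) from one leap year to the next four years later (or differs when a century non-leap intervenes).
Leap-day weekdays: 1960:Mon 1964:Sat 1968:Thu 1972:Tue✓ 1976:Sun 1980:Fri 1984:Wed 1988:Mon 1992:Sat 1996:Thu 2000:Tue✓ 2004:Sun 2008:Fri 2012:Wed 2016:Mon 2020:Sat
Tuesday: 1972, 2000 → 2.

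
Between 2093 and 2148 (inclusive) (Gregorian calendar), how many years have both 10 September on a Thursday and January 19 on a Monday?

Check each year's weekday for 10 September and January 19:
  2093: Thu/Mon ✓  2094: Fri/Tue  2095: Sat/Wed  2096: Mon/Thu  2097: Tue/Sat  2098: Wed/Sun  2099: Thu/Mon ✓  2100: Fri/Tue  2101: Sat/Wed  2102: Sun/Thu  2103: Mon/Fri  2104: Wed/Sat  2105: Thu/Mon ✓  2106: Fri/Tue  …(28 more)…  2135: Sat/Wed  2136: Mon/Thu  2137: Tue/Sat  2138: Wed/Sun  2139: Thu/Mon ✓  2140: Sat/Tue  2141: Sun/Thu  2142: Mon/Fri  2143: Tue/Sat  2144: Thu/Sun  2145: Fri/Tue  2146: Sat/Wed  2147: Sun/Thu  2148: Tue/Fri
Both conditions hold in: 2093, 2099, 2105, 2111, 2122, 2133, 2139 — 7.

7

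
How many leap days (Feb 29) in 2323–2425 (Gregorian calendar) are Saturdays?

4

Leap years in 2323–2425: 26 of them.
Feb 29 weekday advances by 5 (mod 7) from one leap year to the next four years later (or differs when a century non-leap intervenes).
Leap-day weekdays: 2324:Fri 2328:Wed 2332:Mon 2336:Sat✓ 2340:Thu 2344:Tue 2348:Sun 2352:Fri 2356:Wed 2360:Mon 2364:Sat✓ 2368:Thu 2372:Tue 2376:Sun 2380:Fri 2384:Wed 2388:Mon 2392:Sat✓ 2396:Thu 2400:Tue 2404:Sun 2408:Fri 2412:Wed 2416:Mon 2420:Sat✓ 2424:Thu
Saturday: 2336, 2364, 2392, 2420 → 4.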